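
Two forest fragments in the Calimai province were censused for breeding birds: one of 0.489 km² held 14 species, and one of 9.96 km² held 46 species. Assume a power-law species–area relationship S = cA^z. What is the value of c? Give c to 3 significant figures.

z = ln(S₂/S₁) / ln(A₂/A₁) = ln(46/14) / ln(9.96/0.489) = 1.1896 / 3.0140 = 0.3947
c = S₁ / A₁^z = 14 / 0.489^0.3947 = 14 / 0.754 = 18.57

18.6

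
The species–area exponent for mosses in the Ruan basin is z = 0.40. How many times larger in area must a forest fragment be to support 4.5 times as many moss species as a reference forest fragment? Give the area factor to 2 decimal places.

(A₂/A₁)^0.4 = 4.5, so A₂/A₁ = 4.5^(1/0.4) = 4.5^2.5
ln(A₂/A₁) = ln 4.5 / 0.4 = 1.5041 / 0.4 = 3.7602
A₂/A₁ = e^3.7602 ≈ 42.96

42.96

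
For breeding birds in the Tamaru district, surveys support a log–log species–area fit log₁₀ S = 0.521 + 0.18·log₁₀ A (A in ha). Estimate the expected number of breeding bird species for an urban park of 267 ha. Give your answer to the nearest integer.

S = 3.319 × 267^0.18 = 3.319 × 2.734 ≈ 9.073

9 species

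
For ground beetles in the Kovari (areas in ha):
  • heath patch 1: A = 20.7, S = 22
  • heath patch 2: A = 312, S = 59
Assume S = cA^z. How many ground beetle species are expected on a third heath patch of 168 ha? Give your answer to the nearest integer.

47

z = ln(59/22) / ln(312/20.7) = 0.9865 / 2.7129 = 0.3636
c = 22 / 20.7^0.3636 = 22 / 3.01 = 7.31
S₃ = 7.31 × 168^0.3636 = 7.31 × 6.445 ≈ 47.11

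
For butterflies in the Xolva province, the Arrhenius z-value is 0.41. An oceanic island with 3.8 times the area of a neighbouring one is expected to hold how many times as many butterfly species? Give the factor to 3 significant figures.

1.73

S₂/S₁ = (A₂/A₁)^z = 3.8^0.41
ln(S₂/S₁) = 0.41 × ln 3.8 = 0.41 × 1.3350 = 0.5474
S₂/S₁ = e^0.5474 ≈ 1.729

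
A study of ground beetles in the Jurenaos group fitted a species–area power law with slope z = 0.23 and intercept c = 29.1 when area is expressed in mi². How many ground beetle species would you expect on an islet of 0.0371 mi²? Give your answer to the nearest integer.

S = 29.1 × 0.0371^0.23
ln S = ln 29.1 + 0.23 × ln 0.0371 = 3.3707 + 0.23 × -3.2941 = 2.6131
S = e^2.6131 ≈ 13.64

14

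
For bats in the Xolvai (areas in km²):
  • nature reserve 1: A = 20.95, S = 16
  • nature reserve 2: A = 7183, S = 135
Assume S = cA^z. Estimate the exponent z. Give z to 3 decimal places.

Taking logs: ln S = ln c + z ln A, so z = (ln S₂ − ln S₁)/(ln A₂ − ln A₁).
z = ln(135/16) / ln(7183/20.95) = ln(8.438) / ln(342.9) = 2.1327 / 5.8373 = 0.3654

0.365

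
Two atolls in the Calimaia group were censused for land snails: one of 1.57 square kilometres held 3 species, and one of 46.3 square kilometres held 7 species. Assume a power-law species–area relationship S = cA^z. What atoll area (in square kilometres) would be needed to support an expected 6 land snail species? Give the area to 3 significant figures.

25.0 square kilometres

z = ln(7/3) / ln(46.3/1.57) = 0.8473 / 3.3841 = 0.2504
c = 3 / 1.57^0.2504 = 3 / 1.12 = 2.68
A = (6/2.68)^(1/0.2504) ⇒ ln A = ln(2.239)/0.2504 = 3.2195
A = e^3.2195 ≈ 25.01 square kilometres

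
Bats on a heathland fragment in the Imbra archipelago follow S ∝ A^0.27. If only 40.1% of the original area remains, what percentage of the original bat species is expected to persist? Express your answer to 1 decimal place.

78.1%

S_new/S_old = (A_new/A_old)^z = 0.401^0.27
= exp(0.27 × ln 0.401) = exp(0.27 × -0.9138) = exp(-0.2467) ≈ 0.7814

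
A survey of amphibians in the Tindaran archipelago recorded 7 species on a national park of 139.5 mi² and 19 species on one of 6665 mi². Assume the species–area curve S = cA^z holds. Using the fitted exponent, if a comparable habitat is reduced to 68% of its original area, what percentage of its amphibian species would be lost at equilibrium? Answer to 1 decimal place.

z = ln(19/7) / ln(6665/139.5) = 0.9985 / 3.8666 = 0.2582
S_new/S_old = (A_new/A_old)^z = 0.68^0.2582 = exp(0.2582 × -0.3857) = 0.9052
Fraction lost = 1 − 0.9052 = 0.0948

9.5%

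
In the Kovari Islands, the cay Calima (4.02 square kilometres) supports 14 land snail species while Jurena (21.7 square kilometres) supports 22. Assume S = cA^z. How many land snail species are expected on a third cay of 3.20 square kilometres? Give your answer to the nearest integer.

z = ln(22/14) / ln(21.7/4.02) = 0.4520 / 1.6860 = 0.2681
c = 14 / 4.02^0.2681 = 14 / 1.452 = 9.642
S₃ = 9.642 × 3.2^0.2681 = 9.642 × 1.366 ≈ 13.17

13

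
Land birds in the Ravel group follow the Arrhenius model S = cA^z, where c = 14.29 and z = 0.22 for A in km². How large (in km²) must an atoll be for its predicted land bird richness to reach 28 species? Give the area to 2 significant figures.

28 = 14.29 × A^0.22  ⇒  A^0.22 = 28/14.29 = 1.959
ln A = ln(1.959) / 0.22 = 0.6726 / 0.22 = 3.0575
A = e^3.0575 ≈ 21.27 km²

21 km²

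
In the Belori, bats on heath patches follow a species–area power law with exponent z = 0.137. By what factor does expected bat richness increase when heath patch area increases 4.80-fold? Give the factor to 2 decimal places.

S₂/S₁ = (A₂/A₁)^z = 4.8^0.137
ln(S₂/S₁) = 0.137 × ln 4.8 = 0.137 × 1.5686 = 0.2149
S₂/S₁ = e^0.2149 ≈ 1.24

1.24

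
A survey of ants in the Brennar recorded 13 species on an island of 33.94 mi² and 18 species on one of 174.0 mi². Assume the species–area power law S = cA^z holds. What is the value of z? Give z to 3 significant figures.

Taking logs: ln S = ln c + z ln A, so z = (ln S₂ − ln S₁)/(ln A₂ − ln A₁).
z = ln(18/13) / ln(174/33.94) = ln(1.385) / ln(5.127) = 0.3254 / 1.6345 = 0.1991

0.199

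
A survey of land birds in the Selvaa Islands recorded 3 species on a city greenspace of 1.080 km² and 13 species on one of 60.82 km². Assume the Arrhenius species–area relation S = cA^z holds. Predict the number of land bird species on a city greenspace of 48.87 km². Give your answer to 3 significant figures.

12.0

z = ln(13/3) / ln(60.82/1.08) = 1.4663 / 4.0310 = 0.3638
c = 3 / 1.08^0.3638 = 3 / 1.028 = 2.917
S₃ = 2.917 × 48.87^0.3638 = 2.917 × 4.115 ≈ 12.01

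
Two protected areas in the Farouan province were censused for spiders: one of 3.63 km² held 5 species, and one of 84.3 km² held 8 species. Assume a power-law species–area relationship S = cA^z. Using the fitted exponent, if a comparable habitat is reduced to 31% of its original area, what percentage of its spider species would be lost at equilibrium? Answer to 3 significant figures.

16.1%

z = ln(8/5) / ln(84.3/3.63) = 0.4700 / 3.1451 = 0.1494
S_new/S_old = (A_new/A_old)^z = 0.31^0.1494 = exp(0.1494 × -1.1712) = 0.8394
Fraction lost = 1 − 0.8394 = 0.1606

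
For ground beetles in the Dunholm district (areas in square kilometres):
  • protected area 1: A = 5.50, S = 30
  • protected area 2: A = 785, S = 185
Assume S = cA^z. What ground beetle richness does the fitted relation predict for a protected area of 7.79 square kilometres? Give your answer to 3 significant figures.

z = ln(185/30) / ln(785/5.5) = 1.8192 / 4.9609 = 0.3667
c = 30 / 5.5^0.3667 = 30 / 1.868 = 16.06
S₃ = 16.06 × 7.79^0.3667 = 16.06 × 2.123 ≈ 34.08

34.1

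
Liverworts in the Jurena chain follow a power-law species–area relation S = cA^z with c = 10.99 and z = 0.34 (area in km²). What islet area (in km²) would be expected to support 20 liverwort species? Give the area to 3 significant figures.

5.82 km²

20 = 10.99 × A^0.34  ⇒  A^0.34 = 20/10.99 = 1.82
ln A = ln(1.82) / 0.34 = 0.5987 / 0.34 = 1.7610
A = e^1.7610 ≈ 5.818 km²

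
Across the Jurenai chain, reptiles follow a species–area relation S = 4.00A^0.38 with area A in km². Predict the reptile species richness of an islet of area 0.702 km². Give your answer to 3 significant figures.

3.50

S = 4 × 0.702^0.38
ln S = ln 4 + 0.38 × ln 0.702 = 1.3863 + 0.38 × -0.3538 = 1.2518
S = e^1.2518 ≈ 3.497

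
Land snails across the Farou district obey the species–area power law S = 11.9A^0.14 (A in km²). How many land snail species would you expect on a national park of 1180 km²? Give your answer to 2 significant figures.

S = 11.9 × 1180^0.14
ln S = ln 11.9 + 0.14 × ln 1180 = 2.4765 + 0.14 × 7.0733 = 3.4668
S = e^3.4668 ≈ 32.03

32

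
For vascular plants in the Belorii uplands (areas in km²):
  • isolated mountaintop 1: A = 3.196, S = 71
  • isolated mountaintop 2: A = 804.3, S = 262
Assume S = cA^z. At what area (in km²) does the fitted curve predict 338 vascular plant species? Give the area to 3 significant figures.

z = ln(262/71) / ln(804.3/3.196) = 1.3057 / 5.5281 = 0.2362
c = 71 / 3.196^0.2362 = 71 / 1.316 = 53.96
A = (338/53.96)^(1/0.2362) ⇒ ln A = ln(6.264)/0.2362 = 7.7684
A = e^7.7684 ≈ 2365 km²

2360 km²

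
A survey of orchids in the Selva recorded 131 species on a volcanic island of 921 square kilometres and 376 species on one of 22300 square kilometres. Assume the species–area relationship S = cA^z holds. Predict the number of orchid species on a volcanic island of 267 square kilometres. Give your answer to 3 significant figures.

z = ln(376/131) / ln(22300/921) = 1.0544 / 3.1869 = 0.3309
c = 131 / 921^0.3309 = 131 / 9.566 = 13.69
S₃ = 13.69 × 267^0.3309 = 13.69 × 6.351 ≈ 86.97

87.0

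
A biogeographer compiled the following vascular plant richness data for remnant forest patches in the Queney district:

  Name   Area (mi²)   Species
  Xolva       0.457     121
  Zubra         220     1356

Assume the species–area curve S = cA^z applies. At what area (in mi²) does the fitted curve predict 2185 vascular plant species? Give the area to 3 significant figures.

745 mi²

z = ln(1356/121) / ln(220/0.457) = 2.4165 / 6.1767 = 0.3912
c = 121 / 0.457^0.3912 = 121 / 0.7361 = 164.4
A = (2185/164.4)^(1/0.3912) ⇒ ln A = ln(13.29)/0.3912 = 6.6131
A = e^6.6131 ≈ 744.8 mi²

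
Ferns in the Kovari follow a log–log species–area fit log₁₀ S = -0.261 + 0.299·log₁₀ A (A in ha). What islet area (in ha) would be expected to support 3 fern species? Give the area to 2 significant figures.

290 ha

3 = 0.5483 × A^0.299  ⇒  A^0.299 = 3/0.5483 = 5.472
ln A = ln(5.472) / 0.299 = 1.6996 / 0.299 = 5.6842
A = e^5.6842 ≈ 294.2 ha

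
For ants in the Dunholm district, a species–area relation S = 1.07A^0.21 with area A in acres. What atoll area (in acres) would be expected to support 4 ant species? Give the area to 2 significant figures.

530 acres

4 = 1.07 × A^0.21  ⇒  A^0.21 = 4/1.07 = 3.738
ln A = ln(3.738) / 0.21 = 1.3186 / 0.21 = 6.2792
A = e^6.2792 ≈ 533.4 acres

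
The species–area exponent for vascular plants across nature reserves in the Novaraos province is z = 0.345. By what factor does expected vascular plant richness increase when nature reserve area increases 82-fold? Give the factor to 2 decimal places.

S₂/S₁ = (A₂/A₁)^z = 82^0.345
ln(S₂/S₁) = 0.345 × ln 82 = 0.345 × 4.4067 = 1.5203
S₂/S₁ = e^1.5203 ≈ 4.574

4.57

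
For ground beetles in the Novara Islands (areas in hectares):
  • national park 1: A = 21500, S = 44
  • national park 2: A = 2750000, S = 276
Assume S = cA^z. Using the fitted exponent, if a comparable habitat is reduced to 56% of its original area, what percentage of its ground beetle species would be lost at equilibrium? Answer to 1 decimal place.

z = ln(276/44) / ln(2750000/21500) = 1.8362 / 4.8513 = 0.3785
S_new/S_old = (A_new/A_old)^z = 0.56^0.3785 = exp(0.3785 × -0.5798) = 0.803
Fraction lost = 1 − 0.803 = 0.197

19.7%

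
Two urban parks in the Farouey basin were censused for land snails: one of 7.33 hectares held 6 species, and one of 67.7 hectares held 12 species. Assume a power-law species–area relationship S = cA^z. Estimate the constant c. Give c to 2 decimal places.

3.22

z = ln(S₂/S₁) / ln(A₂/A₁) = ln(12/6) / ln(67.7/7.33) = 0.6931 / 2.2231 = 0.3118
c = S₁ / A₁^z = 6 / 7.33^0.3118 = 6 / 1.861 = 3.224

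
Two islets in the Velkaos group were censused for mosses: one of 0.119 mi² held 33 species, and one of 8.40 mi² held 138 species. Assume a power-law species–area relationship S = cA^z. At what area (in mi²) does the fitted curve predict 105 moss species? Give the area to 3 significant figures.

z = ln(138/33) / ln(8.4/0.119) = 1.4307 / 4.2569 = 0.3361
c = 33 / 0.119^0.3361 = 33 / 0.489 = 67.49
A = (105/67.49)^(1/0.3361) ⇒ ln A = ln(1.556)/0.3361 = 1.3151
A = e^1.3151 ≈ 3.725 mi²

3.73 mi²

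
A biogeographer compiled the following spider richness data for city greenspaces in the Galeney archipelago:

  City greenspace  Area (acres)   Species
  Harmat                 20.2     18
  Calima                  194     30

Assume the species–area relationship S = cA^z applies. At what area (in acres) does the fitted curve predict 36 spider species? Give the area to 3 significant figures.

435 acres

z = ln(30/18) / ln(194/20.2) = 0.5108 / 2.2622 = 0.2258
c = 18 / 20.2^0.2258 = 18 / 1.971 = 9.131
A = (36/9.131)^(1/0.2258) ⇒ ln A = ln(3.943)/0.2258 = 6.0753
A = e^6.0753 ≈ 435 acres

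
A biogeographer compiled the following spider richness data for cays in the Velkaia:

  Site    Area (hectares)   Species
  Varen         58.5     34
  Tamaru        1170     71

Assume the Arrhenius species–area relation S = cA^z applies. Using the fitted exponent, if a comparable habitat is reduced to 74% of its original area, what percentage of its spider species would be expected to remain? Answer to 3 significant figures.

z = ln(71/34) / ln(1170/58.5) = 0.7363 / 2.9957 = 0.2458
S_new/S_old = (A_new/A_old)^z = 0.74^0.2458 = exp(0.2458 × -0.3011) = 0.9287

92.9%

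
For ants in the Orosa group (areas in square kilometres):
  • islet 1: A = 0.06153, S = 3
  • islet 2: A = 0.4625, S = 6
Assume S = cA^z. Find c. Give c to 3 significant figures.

7.82

z = ln(S₂/S₁) / ln(A₂/A₁) = ln(6/3) / ln(0.4625/0.06153) = 0.6931 / 2.0171 = 0.3436
c = S₁ / A₁^z = 3 / 0.06153^0.3436 = 3 / 0.3836 = 7.82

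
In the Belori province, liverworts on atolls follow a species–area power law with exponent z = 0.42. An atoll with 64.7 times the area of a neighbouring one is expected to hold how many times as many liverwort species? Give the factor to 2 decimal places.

S₂/S₁ = (A₂/A₁)^z = 64.7^0.42
ln(S₂/S₁) = 0.42 × ln 64.7 = 0.42 × 4.1698 = 1.7513
S₂/S₁ = e^1.7513 ≈ 5.762

5.76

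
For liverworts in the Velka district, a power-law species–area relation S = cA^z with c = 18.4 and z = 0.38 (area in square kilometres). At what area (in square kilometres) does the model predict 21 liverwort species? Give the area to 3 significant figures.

21 = 18.4 × A^0.38  ⇒  A^0.38 = 21/18.4 = 1.141
ln A = ln(1.141) / 0.38 = 0.1322 / 0.38 = 0.3478
A = e^0.3478 ≈ 1.416 square kilometres

1.42 square kilometres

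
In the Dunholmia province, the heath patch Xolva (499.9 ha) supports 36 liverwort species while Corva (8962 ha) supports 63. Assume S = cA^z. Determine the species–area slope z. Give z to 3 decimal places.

Taking logs: ln S = ln c + z ln A, so z = (ln S₂ − ln S₁)/(ln A₂ − ln A₁).
z = ln(63/36) / ln(8962/499.9) = ln(1.75) / ln(17.93) = 0.5596 / 2.8863 = 0.1939

0.194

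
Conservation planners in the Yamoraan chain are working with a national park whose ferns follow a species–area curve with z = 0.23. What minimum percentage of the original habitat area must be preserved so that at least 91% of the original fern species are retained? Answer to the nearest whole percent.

Need (A_new/A_old)^0.23 = 0.91, so A_new/A_old = 0.91^(1/0.23) = 0.91^4.348
ln(A_new/A_old) = ln 0.91 / 0.23 = -0.0943 / 0.23 = -0.4100
A_new/A_old = e^-0.4100 ≈ 0.6636

66%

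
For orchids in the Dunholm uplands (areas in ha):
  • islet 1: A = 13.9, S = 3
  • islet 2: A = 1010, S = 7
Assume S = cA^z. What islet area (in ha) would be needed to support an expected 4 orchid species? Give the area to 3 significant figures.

59.6 ha

z = ln(7/3) / ln(1010/13.9) = 0.8473 / 4.2858 = 0.1977
c = 3 / 13.9^0.1977 = 3 / 1.683 = 1.783
A = (4/1.783)^(1/0.1977) ⇒ ln A = ln(2.243)/0.1977 = 4.0870
A = e^4.0870 ≈ 59.56 ha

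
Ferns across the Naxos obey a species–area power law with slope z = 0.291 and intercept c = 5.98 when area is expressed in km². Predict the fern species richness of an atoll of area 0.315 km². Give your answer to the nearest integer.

4

S = 5.98 × 0.315^0.291 = 5.98 × 0.7145 ≈ 4.273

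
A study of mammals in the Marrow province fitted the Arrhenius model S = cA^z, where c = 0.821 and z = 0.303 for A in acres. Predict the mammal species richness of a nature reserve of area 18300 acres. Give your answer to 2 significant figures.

S = 0.821 × 18300^0.303 = 0.821 × 19.57 ≈ 16.06

16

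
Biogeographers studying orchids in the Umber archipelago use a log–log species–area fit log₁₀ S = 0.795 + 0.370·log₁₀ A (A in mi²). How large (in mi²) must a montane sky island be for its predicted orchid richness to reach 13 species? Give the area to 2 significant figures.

13 = 6.237 × A^0.37  ⇒  A^0.37 = 13/6.237 = 2.084
ln A = ln(2.084) / 0.37 = 0.7344 / 0.37 = 1.9848
A = e^1.9848 ≈ 7.278 mi²

7.3 mi²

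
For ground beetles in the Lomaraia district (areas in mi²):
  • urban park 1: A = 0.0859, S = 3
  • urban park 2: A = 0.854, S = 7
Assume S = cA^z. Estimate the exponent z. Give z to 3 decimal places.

Taking logs: ln S = ln c + z ln A, so z = (ln S₂ − ln S₁)/(ln A₂ − ln A₁).
z = ln(7/3) / ln(0.854/0.0859) = ln(2.333) / ln(9.942) = 0.8473 / 2.2967 = 0.3689

0.369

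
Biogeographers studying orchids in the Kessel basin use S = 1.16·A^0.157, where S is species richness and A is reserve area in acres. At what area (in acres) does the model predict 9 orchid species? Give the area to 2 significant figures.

9 = 1.16 × A^0.157  ⇒  A^0.157 = 9/1.16 = 7.759
ln A = ln(7.759) / 0.157 = 2.0488 / 0.157 = 13.0497
A = e^13.0497 ≈ 464962 acres

460000 acres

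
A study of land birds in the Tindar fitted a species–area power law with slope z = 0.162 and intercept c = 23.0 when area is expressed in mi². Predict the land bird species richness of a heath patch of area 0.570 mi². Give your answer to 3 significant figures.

21.0

S = 23 × 0.57^0.162
ln S = ln 23 + 0.162 × ln 0.57 = 3.1355 + 0.162 × -0.5621 = 3.0444
S = e^3.0444 ≈ 21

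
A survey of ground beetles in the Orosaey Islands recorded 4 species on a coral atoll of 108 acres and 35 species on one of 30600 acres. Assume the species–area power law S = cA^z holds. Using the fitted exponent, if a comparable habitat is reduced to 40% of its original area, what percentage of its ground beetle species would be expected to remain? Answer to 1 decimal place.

70.3%

z = ln(35/4) / ln(30600/108) = 2.1691 / 5.6466 = 0.3841
S_new/S_old = (A_new/A_old)^z = 0.4^0.3841 = exp(0.3841 × -0.9163) = 0.7033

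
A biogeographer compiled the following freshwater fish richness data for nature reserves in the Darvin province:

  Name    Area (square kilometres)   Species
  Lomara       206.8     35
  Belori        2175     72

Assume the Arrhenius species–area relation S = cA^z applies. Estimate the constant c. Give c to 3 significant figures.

6.83

z = ln(S₂/S₁) / ln(A₂/A₁) = ln(72/35) / ln(2175/206.8) = 0.7213 / 2.3530 = 0.3065
c = S₁ / A₁^z = 35 / 206.8^0.3065 = 35 / 5.127 = 6.827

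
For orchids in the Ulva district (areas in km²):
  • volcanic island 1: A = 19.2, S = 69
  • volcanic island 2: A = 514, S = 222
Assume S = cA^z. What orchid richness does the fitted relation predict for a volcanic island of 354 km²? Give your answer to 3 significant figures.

z = ln(222/69) / ln(514/19.2) = 1.1686 / 3.2873 = 0.3555
c = 69 / 19.2^0.3555 = 69 / 2.859 = 24.14
S₃ = 24.14 × 354^0.3555 = 24.14 × 8.056 ≈ 194.4

194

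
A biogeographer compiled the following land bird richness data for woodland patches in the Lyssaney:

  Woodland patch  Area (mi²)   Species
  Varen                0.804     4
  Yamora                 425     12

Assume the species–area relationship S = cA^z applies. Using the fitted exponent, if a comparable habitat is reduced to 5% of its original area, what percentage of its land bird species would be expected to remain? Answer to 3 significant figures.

59.2%

z = ln(12/4) / ln(425/0.804) = 1.0986 / 6.2702 = 0.1752
S_new/S_old = (A_new/A_old)^z = 0.05^0.1752 = exp(0.1752 × -2.9957) = 0.5916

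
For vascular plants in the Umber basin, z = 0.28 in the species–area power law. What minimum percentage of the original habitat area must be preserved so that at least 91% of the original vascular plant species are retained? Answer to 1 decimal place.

Need (A_new/A_old)^0.28 = 0.91, so A_new/A_old = 0.91^(1/0.28) = 0.91^3.571
ln(A_new/A_old) = ln 0.91 / 0.28 = -0.0943 / 0.28 = -0.3368
A_new/A_old = e^-0.3368 ≈ 0.714

71.4%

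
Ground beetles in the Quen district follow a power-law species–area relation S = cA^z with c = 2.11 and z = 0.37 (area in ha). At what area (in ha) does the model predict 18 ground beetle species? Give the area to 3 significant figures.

328 ha

18 = 2.11 × A^0.37  ⇒  A^0.37 = 18/2.11 = 8.531
ln A = ln(8.531) / 0.37 = 2.1437 / 0.37 = 5.7937
A = e^5.7937 ≈ 328.2 ha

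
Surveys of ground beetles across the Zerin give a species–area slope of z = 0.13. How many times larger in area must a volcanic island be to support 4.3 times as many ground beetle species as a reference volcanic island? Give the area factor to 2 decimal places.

(A₂/A₁)^0.13 = 4.3, so A₂/A₁ = 4.3^(1/0.13) = 4.3^7.692
ln(A₂/A₁) = ln 4.3 / 0.13 = 1.4586 / 0.13 = 11.2201
A₂/A₁ = e^11.2201 ≈ 74616

74616.40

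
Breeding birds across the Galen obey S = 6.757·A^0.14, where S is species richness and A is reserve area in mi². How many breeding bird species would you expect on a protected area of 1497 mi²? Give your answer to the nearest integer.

19

S = 6.757 × 1497^0.14 = 6.757 × 2.783 ≈ 18.81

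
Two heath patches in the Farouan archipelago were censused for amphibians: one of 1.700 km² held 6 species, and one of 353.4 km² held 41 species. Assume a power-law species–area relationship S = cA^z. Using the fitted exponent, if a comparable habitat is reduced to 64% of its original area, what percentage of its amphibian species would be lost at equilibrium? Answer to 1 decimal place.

z = ln(41/6) / ln(353.4/1.7) = 1.9218 / 5.3370 = 0.3601
S_new/S_old = (A_new/A_old)^z = 0.64^0.3601 = exp(0.3601 × -0.4463) = 0.8515
Fraction lost = 1 − 0.8515 = 0.1485

14.8%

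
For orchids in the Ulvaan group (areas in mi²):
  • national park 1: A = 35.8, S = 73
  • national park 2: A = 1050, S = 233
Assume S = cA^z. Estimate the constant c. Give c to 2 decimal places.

z = ln(S₂/S₁) / ln(A₂/A₁) = ln(233/73) / ln(1050/35.8) = 1.1606 / 3.3786 = 0.3435
c = S₁ / A₁^z = 73 / 35.8^0.3435 = 73 / 3.418 = 21.36

21.36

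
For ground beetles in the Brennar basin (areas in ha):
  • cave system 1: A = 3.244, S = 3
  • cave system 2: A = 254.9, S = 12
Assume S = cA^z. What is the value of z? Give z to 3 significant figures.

0.318

Taking logs: ln S = ln c + z ln A, so z = (ln S₂ − ln S₁)/(ln A₂ − ln A₁).
z = ln(12/3) / ln(254.9/3.244) = ln(4) / ln(78.58) = 1.3863 / 4.3641 = 0.3177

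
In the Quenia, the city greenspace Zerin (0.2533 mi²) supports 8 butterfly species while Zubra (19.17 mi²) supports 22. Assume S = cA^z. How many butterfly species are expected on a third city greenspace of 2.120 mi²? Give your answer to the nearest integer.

13

z = ln(22/8) / ln(19.17/0.2533) = 1.0116 / 4.3265 = 0.2338
c = 8 / 0.2533^0.2338 = 8 / 0.7254 = 11.03
S₃ = 11.03 × 2.12^0.2338 = 11.03 × 1.192 ≈ 13.15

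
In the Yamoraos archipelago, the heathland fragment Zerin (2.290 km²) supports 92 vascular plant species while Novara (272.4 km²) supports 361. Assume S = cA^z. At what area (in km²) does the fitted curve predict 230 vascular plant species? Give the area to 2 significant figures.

z = ln(361/92) / ln(272.4/2.29) = 1.3671 / 4.7787 = 0.2861
c = 92 / 2.29^0.2861 = 92 / 1.267 = 72.58
A = (230/72.58)^(1/0.2861) ⇒ ln A = ln(3.169)/0.2861 = 4.0315
A = e^4.0315 ≈ 56.34 km²

56 km²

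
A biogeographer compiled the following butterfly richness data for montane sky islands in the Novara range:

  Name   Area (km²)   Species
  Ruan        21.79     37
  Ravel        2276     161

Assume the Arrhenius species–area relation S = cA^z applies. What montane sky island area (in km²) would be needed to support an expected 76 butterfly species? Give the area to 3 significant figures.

212 km²

z = ln(161/37) / ln(2276/21.79) = 1.4705 / 4.6487 = 0.3163
c = 37 / 21.79^0.3163 = 37 / 2.65 = 13.96
A = (76/13.96)^(1/0.3163) ⇒ ln A = ln(5.444)/0.3163 = 5.3570
A = e^5.3570 ≈ 212.1 km²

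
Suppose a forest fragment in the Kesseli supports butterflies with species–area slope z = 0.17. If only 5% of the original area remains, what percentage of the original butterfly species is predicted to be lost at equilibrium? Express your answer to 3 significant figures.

39.9%

S_new/S_old = (A_new/A_old)^z = 0.05^0.17
= exp(0.17 × ln 0.05) = exp(0.17 × -2.9957) = exp(-0.5093) ≈ 0.6009
Fraction lost = 1 − 0.6009 = 0.3991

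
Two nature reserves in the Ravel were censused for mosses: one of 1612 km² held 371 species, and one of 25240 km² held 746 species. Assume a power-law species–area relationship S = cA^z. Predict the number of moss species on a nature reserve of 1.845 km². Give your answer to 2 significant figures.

66

z = ln(746/371) / ln(25240/1612) = 0.6985 / 2.7510 = 0.2539
c = 371 / 1612^0.2539 = 371 / 6.523 = 56.88
S₃ = 56.88 × 1.845^0.2539 = 56.88 × 1.168 ≈ 66.45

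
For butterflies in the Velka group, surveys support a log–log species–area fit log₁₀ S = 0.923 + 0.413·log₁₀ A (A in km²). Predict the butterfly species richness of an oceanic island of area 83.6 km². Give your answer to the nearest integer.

52 species

S = 8.375 × 83.6^0.413
ln S = ln 8.375 + 0.413 × ln 83.6 = 2.1253 + 0.413 × 4.4260 = 3.9532
S = e^3.9532 ≈ 52.1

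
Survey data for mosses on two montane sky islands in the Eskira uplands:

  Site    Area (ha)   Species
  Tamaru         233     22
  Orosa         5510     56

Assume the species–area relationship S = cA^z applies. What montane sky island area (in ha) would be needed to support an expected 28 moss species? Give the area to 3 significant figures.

z = ln(56/22) / ln(5510/233) = 0.9343 / 3.1633 = 0.2954
c = 22 / 233^0.2954 = 22 / 5.003 = 4.397
A = (28/4.397)^(1/0.2954) ⇒ ln A = ln(6.367)/0.2954 = 6.2675
A = e^6.2675 ≈ 527.2 ha

527 ha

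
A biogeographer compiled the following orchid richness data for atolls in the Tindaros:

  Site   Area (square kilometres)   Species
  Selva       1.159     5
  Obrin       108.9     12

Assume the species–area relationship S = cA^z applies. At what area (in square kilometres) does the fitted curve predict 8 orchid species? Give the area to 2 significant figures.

z = ln(12/5) / ln(108.9/1.159) = 0.8755 / 4.5429 = 0.1927
c = 5 / 1.159^0.1927 = 5 / 1.029 = 4.86
A = (8/4.86)^(1/0.1927) ⇒ ln A = ln(1.646)/0.1927 = 2.5864
A = e^2.5864 ≈ 13.28 square kilometres

13 square kilometres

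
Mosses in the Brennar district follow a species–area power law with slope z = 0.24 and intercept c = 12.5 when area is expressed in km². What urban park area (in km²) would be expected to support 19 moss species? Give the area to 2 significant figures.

19 = 12.5 × A^0.24  ⇒  A^0.24 = 19/12.5 = 1.52
ln A = ln(1.52) / 0.24 = 0.4187 / 0.24 = 1.7446
A = e^1.7446 ≈ 5.724 km²

5.7 km²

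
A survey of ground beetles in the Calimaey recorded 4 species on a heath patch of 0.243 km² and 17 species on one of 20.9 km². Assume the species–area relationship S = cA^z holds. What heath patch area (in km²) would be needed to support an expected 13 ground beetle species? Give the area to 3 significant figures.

z = ln(17/4) / ln(20.9/0.243) = 1.4469 / 4.4544 = 0.3248
c = 4 / 0.243^0.3248 = 4 / 0.6316 = 6.333
A = (13/6.333)^(1/0.3248) ⇒ ln A = ln(2.053)/0.3248 = 2.2139
A = e^2.2139 ≈ 9.151 km²

9.15 km²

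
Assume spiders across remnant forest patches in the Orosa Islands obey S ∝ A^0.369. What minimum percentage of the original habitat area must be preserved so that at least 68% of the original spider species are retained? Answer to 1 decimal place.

Need (A_new/A_old)^0.369 = 0.68, so A_new/A_old = 0.68^(1/0.369) = 0.68^2.71
ln(A_new/A_old) = ln 0.68 / 0.369 = -0.3857 / 0.369 = -1.0452
A_new/A_old = e^-1.0452 ≈ 0.3516

35.2%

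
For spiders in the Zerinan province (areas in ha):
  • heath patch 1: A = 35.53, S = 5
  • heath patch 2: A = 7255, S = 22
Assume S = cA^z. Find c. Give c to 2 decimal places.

1.85

z = ln(S₂/S₁) / ln(A₂/A₁) = ln(22/5) / ln(7255/35.53) = 1.4816 / 5.3191 = 0.2785
c = S₁ / A₁^z = 5 / 35.53^0.2785 = 5 / 2.703 = 1.85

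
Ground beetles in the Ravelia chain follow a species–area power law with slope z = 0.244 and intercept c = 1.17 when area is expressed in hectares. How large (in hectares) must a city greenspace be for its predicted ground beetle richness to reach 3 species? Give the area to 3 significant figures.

47.4 hectares

3 = 1.17 × A^0.244  ⇒  A^0.244 = 3/1.17 = 2.564
ln A = ln(2.564) / 0.244 = 0.9416 / 0.244 = 3.8591
A = e^3.8591 ≈ 47.42 hectares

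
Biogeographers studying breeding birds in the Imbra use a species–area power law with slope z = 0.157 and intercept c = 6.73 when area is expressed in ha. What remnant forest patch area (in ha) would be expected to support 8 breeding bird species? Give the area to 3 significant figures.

8 = 6.73 × A^0.157  ⇒  A^0.157 = 8/6.73 = 1.189
ln A = ln(1.189) / 0.157 = 0.1729 / 0.157 = 1.1011
A = e^1.1011 ≈ 3.007 ha

3.01 ha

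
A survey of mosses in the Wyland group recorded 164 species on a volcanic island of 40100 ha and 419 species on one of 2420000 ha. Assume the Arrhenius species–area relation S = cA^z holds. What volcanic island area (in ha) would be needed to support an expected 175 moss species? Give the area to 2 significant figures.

53000 ha

z = ln(419/164) / ln(2420000/40100) = 0.9380 / 4.1001 = 0.2288
c = 164 / 40100^0.2288 = 164 / 11.3 = 14.51
A = (175/14.51)^(1/0.2288) ⇒ ln A = ln(12.06)/0.2288 = 10.8829
A = e^10.8829 ≈ 53258 ha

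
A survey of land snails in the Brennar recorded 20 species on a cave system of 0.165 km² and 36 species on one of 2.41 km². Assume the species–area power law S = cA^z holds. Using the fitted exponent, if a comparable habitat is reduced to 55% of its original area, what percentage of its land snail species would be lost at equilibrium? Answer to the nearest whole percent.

z = ln(36/20) / ln(2.41/0.165) = 0.5878 / 2.6814 = 0.2192
S_new/S_old = (A_new/A_old)^z = 0.55^0.2192 = exp(0.2192 × -0.5978) = 0.8772
Fraction lost = 1 − 0.8772 = 0.1228

12%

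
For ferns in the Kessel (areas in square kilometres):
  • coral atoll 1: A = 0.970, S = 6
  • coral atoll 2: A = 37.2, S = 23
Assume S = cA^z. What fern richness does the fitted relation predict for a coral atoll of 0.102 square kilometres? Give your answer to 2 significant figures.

2.6

z = ln(23/6) / ln(37.2/0.97) = 1.3437 / 3.6468 = 0.3685
c = 6 / 0.97^0.3685 = 6 / 0.9888 = 6.068
S₃ = 6.068 × 0.102^0.3685 = 6.068 × 0.4312 ≈ 2.617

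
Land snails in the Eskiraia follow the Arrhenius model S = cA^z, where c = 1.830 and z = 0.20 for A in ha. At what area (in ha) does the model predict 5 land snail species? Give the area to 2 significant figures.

5 = 1.83 × A^0.2  ⇒  A^0.2 = 5/1.83 = 2.732
ln A = ln(2.732) / 0.2 = 1.0051 / 0.2 = 5.0256
A = e^5.0256 ≈ 152.3 ha

150 ha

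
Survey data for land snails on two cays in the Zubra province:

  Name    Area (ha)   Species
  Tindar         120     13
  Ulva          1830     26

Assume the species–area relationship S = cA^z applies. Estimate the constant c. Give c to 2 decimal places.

3.85

z = ln(S₂/S₁) / ln(A₂/A₁) = ln(26/13) / ln(1830/120) = 0.6931 / 2.7246 = 0.2544
c = S₁ / A₁^z = 13 / 120^0.2544 = 13 / 3.38 = 3.846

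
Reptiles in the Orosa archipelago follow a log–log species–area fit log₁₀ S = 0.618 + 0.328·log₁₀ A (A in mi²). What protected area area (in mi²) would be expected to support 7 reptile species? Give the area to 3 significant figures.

4.92 mi²

7 = 4.15 × A^0.328  ⇒  A^0.328 = 7/4.15 = 1.687
ln A = ln(1.687) / 0.328 = 0.5229 / 0.328 = 1.5942
A = e^1.5942 ≈ 4.925 mi²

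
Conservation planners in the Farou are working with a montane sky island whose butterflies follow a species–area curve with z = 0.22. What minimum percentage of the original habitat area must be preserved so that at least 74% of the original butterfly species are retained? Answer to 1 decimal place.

25.4%

Need (A_new/A_old)^0.22 = 0.74, so A_new/A_old = 0.74^(1/0.22) = 0.74^4.545
ln(A_new/A_old) = ln 0.74 / 0.22 = -0.3011 / 0.22 = -1.3687
A_new/A_old = e^-1.3687 ≈ 0.2544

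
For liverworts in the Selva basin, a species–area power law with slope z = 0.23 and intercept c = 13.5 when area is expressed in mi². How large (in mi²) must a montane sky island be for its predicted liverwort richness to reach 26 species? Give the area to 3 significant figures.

26 = 13.5 × A^0.23  ⇒  A^0.23 = 26/13.5 = 1.926
ln A = ln(1.926) / 0.23 = 0.6554 / 0.23 = 2.8496
A = e^2.8496 ≈ 17.28 mi²

17.3 mi²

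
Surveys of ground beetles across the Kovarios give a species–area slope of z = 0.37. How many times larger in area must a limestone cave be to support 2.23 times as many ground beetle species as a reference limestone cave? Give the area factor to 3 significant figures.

(A₂/A₁)^0.37 = 2.23, so A₂/A₁ = 2.23^(1/0.37) = 2.23^2.703
ln(A₂/A₁) = ln 2.23 / 0.37 = 0.8020 / 0.37 = 2.1676
A₂/A₁ = e^2.1676 ≈ 8.737

8.74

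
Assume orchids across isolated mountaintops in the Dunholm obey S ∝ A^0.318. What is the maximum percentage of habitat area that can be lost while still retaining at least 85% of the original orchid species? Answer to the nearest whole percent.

Need (A_new/A_old)^0.318 = 0.85, so A_new/A_old = 0.85^(1/0.318) = 0.85^3.145
ln(A_new/A_old) = ln 0.85 / 0.318 = -0.1625 / 0.318 = -0.5111
A_new/A_old = e^-0.5111 ≈ 0.5999
Fraction that can be lost = 1 − 0.5999 = 0.4001

40%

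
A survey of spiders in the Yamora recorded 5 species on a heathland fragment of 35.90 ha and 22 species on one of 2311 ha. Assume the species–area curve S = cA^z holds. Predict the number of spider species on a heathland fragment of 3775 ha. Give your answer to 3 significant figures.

26.2

z = ln(22/5) / ln(2311/35.9) = 1.4816 / 4.1647 = 0.3558
c = 5 / 35.9^0.3558 = 5 / 3.575 = 1.399
S₃ = 1.399 × 3775^0.3558 = 1.399 × 18.73 ≈ 26.2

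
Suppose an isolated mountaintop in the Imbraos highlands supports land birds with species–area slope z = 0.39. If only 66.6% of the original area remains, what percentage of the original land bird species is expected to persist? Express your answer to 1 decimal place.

S_new/S_old = (A_new/A_old)^z = 0.666^0.39
= exp(0.39 × ln 0.666) = exp(0.39 × -0.4065) = exp(-0.1585) ≈ 0.8534

85.3%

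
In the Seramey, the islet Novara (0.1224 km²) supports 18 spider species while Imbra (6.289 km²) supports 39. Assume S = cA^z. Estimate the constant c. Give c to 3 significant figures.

z = ln(S₂/S₁) / ln(A₂/A₁) = ln(39/18) / ln(6.289/0.1224) = 0.7732 / 3.9393 = 0.1963
c = S₁ / A₁^z = 18 / 0.1224^0.1963 = 18 / 0.6621 = 27.18

27.2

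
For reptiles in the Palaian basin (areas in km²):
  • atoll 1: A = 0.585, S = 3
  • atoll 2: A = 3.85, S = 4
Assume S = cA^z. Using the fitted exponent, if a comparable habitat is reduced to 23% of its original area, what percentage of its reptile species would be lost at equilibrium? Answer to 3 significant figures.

20.1%

z = ln(4/3) / ln(3.85/0.585) = 0.2877 / 1.8842 = 0.1527
S_new/S_old = (A_new/A_old)^z = 0.23^0.1527 = exp(0.1527 × -1.4697) = 0.799
Fraction lost = 1 − 0.799 = 0.201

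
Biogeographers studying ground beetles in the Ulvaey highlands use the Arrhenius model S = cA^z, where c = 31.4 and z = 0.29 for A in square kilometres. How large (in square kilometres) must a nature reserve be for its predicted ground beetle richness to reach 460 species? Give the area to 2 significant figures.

460 = 31.4 × A^0.29  ⇒  A^0.29 = 460/31.4 = 14.65
ln A = ln(14.65) / 0.29 = 2.6844 / 0.29 = 9.2566
A = e^9.2566 ≈ 10474 square kilometres

10000 square kilometres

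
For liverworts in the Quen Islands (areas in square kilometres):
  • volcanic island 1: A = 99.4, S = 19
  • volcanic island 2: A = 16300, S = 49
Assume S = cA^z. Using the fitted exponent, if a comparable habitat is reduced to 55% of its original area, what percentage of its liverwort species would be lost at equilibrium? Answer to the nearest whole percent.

z = ln(49/19) / ln(16300/99.4) = 0.9474 / 5.0998 = 0.1858
S_new/S_old = (A_new/A_old)^z = 0.55^0.1858 = exp(0.1858 × -0.5978) = 0.8949
Fraction lost = 1 − 0.8949 = 0.1051

11%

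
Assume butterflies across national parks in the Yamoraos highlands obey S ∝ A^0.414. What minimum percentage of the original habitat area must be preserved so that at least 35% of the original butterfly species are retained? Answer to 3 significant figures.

7.92%

Need (A_new/A_old)^0.414 = 0.35, so A_new/A_old = 0.35^(1/0.414) = 0.35^2.415
ln(A_new/A_old) = ln 0.35 / 0.414 = -1.0498 / 0.414 = -2.5358
A_new/A_old = e^-2.5358 ≈ 0.0792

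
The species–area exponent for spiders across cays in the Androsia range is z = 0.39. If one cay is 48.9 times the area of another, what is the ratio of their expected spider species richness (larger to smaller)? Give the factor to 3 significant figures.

4.56

S₂/S₁ = (A₂/A₁)^z = 48.9^0.39
ln(S₂/S₁) = 0.39 × ln 48.9 = 0.39 × 3.8898 = 1.5170
S₂/S₁ = e^1.5170 ≈ 4.559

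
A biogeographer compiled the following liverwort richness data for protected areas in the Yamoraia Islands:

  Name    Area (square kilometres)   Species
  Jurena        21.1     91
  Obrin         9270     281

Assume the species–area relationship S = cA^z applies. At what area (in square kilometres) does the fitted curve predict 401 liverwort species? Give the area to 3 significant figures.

z = ln(281/91) / ln(9270/21.1) = 1.1275 / 6.0853 = 0.1853
c = 91 / 21.1^0.1853 = 91 / 1.759 = 51.72
A = (401/51.72)^(1/0.1853) ⇒ ln A = ln(7.753)/0.1853 = 11.0538
A = e^11.0538 ≈ 63184 square kilometres

63200 square kilometres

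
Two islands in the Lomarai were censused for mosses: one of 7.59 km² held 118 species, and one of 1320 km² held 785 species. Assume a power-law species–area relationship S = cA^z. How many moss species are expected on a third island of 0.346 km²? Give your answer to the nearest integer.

38

z = ln(785/118) / ln(1320/7.59) = 1.8950 / 5.1586 = 0.3674
c = 118 / 7.59^0.3674 = 118 / 2.106 = 56.04
S₃ = 56.04 × 0.346^0.3674 = 56.04 × 0.6771 ≈ 37.95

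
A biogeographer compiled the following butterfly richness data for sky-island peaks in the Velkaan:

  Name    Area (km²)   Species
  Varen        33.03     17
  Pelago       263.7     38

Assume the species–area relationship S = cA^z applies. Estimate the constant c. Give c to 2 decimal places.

4.39

z = ln(S₂/S₁) / ln(A₂/A₁) = ln(38/17) / ln(263.7/33.03) = 0.8044 / 2.0774 = 0.3872
c = S₁ / A₁^z = 17 / 33.03^0.3872 = 17 / 3.874 = 4.389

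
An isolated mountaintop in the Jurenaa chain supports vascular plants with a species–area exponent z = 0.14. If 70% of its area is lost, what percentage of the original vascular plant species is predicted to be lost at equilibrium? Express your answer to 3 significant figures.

S_new/S_old = (A_new/A_old)^z = 0.3^0.14
= exp(0.14 × ln 0.3) = exp(0.14 × -1.2040) = exp(-0.1686) ≈ 0.8449
Fraction lost = 1 − 0.8449 = 0.1551

15.5%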